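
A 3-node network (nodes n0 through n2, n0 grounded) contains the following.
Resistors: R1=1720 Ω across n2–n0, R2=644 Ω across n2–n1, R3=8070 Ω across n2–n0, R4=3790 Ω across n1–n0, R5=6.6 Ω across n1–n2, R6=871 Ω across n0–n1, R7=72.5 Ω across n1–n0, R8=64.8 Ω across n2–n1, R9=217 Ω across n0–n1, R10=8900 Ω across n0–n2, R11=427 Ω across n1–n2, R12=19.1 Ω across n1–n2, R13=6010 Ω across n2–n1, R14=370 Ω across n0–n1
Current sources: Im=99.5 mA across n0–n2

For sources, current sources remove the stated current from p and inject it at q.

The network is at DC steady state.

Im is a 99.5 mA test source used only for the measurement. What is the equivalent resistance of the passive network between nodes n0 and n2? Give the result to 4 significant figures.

Element admittances at DC:
  Y(R1) = 0.0005814 S between n2,n0
  Y(R2) = 0.001553 S between n2,n1
  Y(R3) = 0.0001239 S between n2,n0
  Y(R4) = 0.0002639 S between n1,n0
  Y(R5) = 0.1515 S between n1,n2
  Y(R6) = 0.001148 S between n0,n1
  Y(R7) = 0.01379 S between n1,n0
  Y(R8) = 0.01543 S between n2,n1
  Y(R9) = 0.004608 S between n0,n1
  Y(R10) = 0.0001124 S between n0,n2
  Y(R11) = 0.002342 S between n1,n2
  Y(R12) = 0.05236 S between n1,n2
  Y(R13) = 0.0001664 S between n2,n1
  Y(R14) = 0.002703 S between n0,n1
  Im: injects 0.0995 A into n2 (from n0)
Assemble and solve the 2×2 MNA system:
  V(n1)=4.249  V(n2)=4.678

R_eq = 47.01 Ω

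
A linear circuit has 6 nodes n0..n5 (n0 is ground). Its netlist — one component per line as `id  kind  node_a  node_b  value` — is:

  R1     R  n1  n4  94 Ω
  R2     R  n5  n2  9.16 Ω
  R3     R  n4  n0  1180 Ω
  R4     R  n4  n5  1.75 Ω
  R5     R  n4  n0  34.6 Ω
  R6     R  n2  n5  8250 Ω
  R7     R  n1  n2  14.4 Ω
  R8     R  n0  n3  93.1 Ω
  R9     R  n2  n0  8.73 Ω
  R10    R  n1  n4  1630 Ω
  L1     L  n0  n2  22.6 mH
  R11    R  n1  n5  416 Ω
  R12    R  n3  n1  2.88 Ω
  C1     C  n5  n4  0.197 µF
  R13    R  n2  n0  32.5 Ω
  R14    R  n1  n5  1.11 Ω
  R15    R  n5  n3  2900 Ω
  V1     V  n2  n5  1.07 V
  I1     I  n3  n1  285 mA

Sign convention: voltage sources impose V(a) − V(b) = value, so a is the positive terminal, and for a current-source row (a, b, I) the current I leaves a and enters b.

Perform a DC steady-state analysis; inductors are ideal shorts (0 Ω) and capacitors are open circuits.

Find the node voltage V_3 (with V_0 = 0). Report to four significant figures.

Apply KCL at each of the 5 non-ground nodes and solve the resulting linear system.
Node n1: branches {R1, R7, R10, R11, R12, R14, I1} → V_1 = -0.9746
Node n2: branches {R2, R6, R7, R9, L1, R13, V1} → V_2 = 0.000
Node n3: branches {R8, R12, R15, I1} → V_3 = -1.741
Node n4: branches {R1, R3, R4, R5, R10, C1} → V_4 = -1.016
Node n5: branches {R2, R4, R6, R11, C1, R14, R15, V1} → V_5 = -1.070
Source currents: i(L1)=-0.04893, i(V1)=-0.2336

-1.741 V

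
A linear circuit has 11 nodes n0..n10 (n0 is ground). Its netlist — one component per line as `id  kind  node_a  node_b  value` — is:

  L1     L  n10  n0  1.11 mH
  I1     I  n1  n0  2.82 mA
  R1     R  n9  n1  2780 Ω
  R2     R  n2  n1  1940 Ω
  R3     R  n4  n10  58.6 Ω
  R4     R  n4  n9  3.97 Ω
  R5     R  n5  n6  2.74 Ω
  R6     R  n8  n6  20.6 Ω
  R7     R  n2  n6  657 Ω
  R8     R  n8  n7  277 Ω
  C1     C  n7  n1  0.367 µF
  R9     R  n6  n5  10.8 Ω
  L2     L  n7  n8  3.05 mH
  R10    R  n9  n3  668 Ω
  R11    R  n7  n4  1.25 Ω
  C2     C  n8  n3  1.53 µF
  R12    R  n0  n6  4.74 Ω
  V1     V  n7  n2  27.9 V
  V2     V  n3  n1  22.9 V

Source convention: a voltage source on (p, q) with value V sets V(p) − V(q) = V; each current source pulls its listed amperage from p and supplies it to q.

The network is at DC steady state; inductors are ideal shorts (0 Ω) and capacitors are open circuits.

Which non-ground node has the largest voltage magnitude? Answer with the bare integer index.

Element admittances at DC:
  L1: short n10↔n0 (DC inductor)
  I1: injects 0.00282 A into n0 (from n1)
  Y(R1) = 0.0003597 S between n9,n1
  Y(R2) = 0.0005155 S between n2,n1
  Y(R3) = 0.01706 S between n4,n10
  Y(R4) = 0.2519 S between n4,n9
  Y(R5) = 0.3650 S between n5,n6
  Y(R6) = 0.04854 S between n8,n6
  Y(R7) = 0.001522 S between n2,n6
  Y(R8) = 0.003610 S between n8,n7
  Y(C1) = 0.000 S between n7,n1
  Y(R9) = 0.09259 S between n6,n5
  L2: short n7↔n8 (DC inductor)
  Y(R10) = 0.001497 S between n9,n3
  Y(R11) = 0.8000 S between n7,n4
  Y(C2) = 0.000 S between n8,n3
  Y(R12) = 0.2110 S between n0,n6
  V1: constraint V(n7)−V(n2) = 27.9
  V2: constraint V(n3)−V(n1) = 22.9
Assemble and solve the 14×14 MNA system:
  V(n1)=-21.18  V(n2)=-27.35  V(n3)=1.717  V(n4)=0.5343  V(n5)=-0.05658  V(n6)=-0.05658  V(n7)=0.5532  V(n8)=0.5532  V(n9)=0.5105  V(n10)=0.000
  i(L1)=0.009118  i(L2)=0.02960  i(V1)=-0.04471  i(V2)=-0.001806

2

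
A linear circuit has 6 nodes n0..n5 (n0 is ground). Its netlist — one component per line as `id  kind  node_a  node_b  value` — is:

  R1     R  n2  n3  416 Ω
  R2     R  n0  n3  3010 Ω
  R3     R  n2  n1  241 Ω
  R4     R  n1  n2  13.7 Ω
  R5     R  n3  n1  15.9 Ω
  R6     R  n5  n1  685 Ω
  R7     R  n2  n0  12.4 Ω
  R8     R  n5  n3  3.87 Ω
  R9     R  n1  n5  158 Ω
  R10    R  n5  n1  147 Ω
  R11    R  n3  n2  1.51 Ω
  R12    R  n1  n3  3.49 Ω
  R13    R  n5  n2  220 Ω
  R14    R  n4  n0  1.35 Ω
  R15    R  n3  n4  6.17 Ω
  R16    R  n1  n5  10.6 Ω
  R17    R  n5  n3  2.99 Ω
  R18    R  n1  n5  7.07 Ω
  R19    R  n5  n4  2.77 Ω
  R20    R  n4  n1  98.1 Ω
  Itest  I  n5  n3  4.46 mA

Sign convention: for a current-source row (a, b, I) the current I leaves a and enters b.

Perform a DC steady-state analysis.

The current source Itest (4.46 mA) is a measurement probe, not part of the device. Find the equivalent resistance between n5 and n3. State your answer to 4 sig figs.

Apply KCL at each of the 5 non-ground nodes and solve the resulting linear system.
Node n1: branches {R3, R4, R5, R6, R9, R10, R12, R16, R18, R20} → V_1 = 0.0008922
Node n2: branches {R1, R3, R4, R7, R11, R13} → V_2 = 0.002335
Node n3: branches {R1, R2, R5, R8, R11, R12, R15, R17, Itest} → V_3 = 0.002816
Node n4: branches {R14, R15, R19, R20} → V_4 = -0.0002554
Node n5: branches {R6, R8, R9, R10, R13, R16, R17, R18, R19, Itest} → V_5 = -0.002191

R_eq = 1.123 Ω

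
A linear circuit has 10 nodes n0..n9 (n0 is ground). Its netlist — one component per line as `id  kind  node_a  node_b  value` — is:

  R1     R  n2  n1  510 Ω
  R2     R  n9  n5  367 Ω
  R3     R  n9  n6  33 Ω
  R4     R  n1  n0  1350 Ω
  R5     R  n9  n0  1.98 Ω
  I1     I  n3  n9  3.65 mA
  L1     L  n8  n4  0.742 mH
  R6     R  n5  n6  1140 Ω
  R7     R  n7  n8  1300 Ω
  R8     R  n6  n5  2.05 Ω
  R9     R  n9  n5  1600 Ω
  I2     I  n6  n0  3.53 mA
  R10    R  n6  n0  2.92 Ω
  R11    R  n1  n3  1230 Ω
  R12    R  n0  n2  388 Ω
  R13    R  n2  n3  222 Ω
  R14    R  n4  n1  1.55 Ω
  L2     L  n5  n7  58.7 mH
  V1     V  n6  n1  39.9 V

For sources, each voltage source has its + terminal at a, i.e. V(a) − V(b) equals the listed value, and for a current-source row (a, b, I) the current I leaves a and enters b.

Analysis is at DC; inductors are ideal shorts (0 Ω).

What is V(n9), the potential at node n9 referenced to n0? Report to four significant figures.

Apply KCL at each of the 9 non-ground nodes and solve the resulting linear system.
Node n1: branches {R1, R4, R11, R14, V1} → V_1 = -39.70
Node n2: branches {R1, R12, R13} → V_2 = -20.71
Node n3: branches {I1, R11, R13} → V_3 = -24.30
Node n4: branches {L1, R14} → V_4 = -39.65
Node n5: branches {R2, R6, R8, R9, L2} → V_5 = 0.1398
Node n6: branches {R3, R6, R8, I2, R10, V1} → V_6 = 0.2033
Node n7: branches {R7, L2} → V_7 = 0.1398
Node n8: branches {L1, R7} → V_8 = -39.65
Node n9: branches {R2, R3, R5, I1, R9} → V_9 = 0.01908
Source currents: i(L1)=0.03061, i(L2)=0.03061, i(V1)=-0.1097

0.01908 V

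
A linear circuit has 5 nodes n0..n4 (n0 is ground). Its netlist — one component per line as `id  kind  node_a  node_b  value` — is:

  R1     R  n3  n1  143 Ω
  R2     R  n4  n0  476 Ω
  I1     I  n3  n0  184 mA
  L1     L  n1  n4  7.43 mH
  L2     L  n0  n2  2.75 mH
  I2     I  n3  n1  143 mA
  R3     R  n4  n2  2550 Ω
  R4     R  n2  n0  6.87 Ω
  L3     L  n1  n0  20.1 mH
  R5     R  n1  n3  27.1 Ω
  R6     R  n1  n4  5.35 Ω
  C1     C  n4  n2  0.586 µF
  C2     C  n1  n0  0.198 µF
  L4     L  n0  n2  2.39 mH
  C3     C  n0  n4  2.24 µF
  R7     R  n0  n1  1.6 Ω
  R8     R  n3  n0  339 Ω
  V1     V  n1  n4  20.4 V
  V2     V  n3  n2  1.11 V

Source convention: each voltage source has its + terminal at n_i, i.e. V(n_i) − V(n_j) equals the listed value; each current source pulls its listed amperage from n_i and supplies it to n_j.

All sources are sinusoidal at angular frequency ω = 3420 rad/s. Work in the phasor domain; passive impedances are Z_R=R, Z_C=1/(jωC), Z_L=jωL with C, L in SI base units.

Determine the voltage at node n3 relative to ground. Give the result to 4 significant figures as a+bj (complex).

MNA unknowns: 4 node voltages V₁..V_4 plus 2 source currents (V1, V2)
R1: Y=0.006993+0.000j on G[3,1]
R2: Y=0.002101+0.000j on G[4,0]
I1: z[3]−=0.184, z[0]+=0.184
L1: Y=0.000-0.03935j on G[1,4]
L2: Y=0.000-0.1063j on G[0,2]
I2: z[3]−=0.143, z[1]+=0.143
R3: Y=0.0003922+0.000j on G[4,2]
R4: Y=0.1456+0.000j on G[2,0]
L3: Y=0.000-0.01455j on G[1,0]
R5: Y=0.03690+0.000j on G[1,3]
R6: Y=0.1869+0.000j on G[1,4]
C1: Y=0.000+0.002004j on G[4,2]
C2: Y=0.000+0.0006772j on G[1,0]
L4: Y=0.000-0.1223j on G[0,2]
C3: Y=0.000+0.007661j on G[0,4]
R7: Y=0.6250+0.000j on G[0,1]
R8: Y=0.002950+0.000j on G[3,0]
V1: row V1−V4=20.4, i_V1 at 1,4
V2: row V3−V2=1.11, i_V2 at 3,2
solve → V1=0.3144+0.2260j, V2=-0.7359-1.022j, V3=0.3741-1.022j, V4=-20.09+0.2260j
aux → i_V1=-3.867+0.6111j, i_V2=-0.3307+0.05780j

0.3741-1.022j V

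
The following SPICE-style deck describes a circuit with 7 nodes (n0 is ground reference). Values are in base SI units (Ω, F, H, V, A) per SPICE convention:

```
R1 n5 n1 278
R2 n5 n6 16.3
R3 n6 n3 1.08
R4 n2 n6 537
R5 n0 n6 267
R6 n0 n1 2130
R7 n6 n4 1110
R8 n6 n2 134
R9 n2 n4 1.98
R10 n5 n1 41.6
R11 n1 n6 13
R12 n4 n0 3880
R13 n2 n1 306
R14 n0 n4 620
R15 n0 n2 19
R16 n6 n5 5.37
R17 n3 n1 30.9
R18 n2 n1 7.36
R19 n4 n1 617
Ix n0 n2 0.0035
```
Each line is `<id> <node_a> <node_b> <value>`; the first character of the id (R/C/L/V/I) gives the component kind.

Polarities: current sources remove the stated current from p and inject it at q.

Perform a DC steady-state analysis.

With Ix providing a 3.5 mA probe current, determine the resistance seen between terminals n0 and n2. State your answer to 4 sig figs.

R_eq = 17.09 Ω

MNA unknowns: 6 node voltages V₁..V_6
R1: Y=0.003597 on G[5,1]
R2: Y=0.06135 on G[5,6]
R3: Y=0.9259 on G[6,3]
R4: Y=0.001862 on G[2,6]
R5: Y=0.003745 on G[0,6]
R6: Y=0.0004695 on G[0,1]
R7: Y=0.0009009 on G[6,4]
R8: Y=0.007463 on G[6,2]
R9: Y=0.5051 on G[2,4]
R10: Y=0.02404 on G[5,1]
R11: Y=0.07692 on G[1,6]
R12: Y=0.0002577 on G[4,0]
R13: Y=0.003268 on G[2,1]
R14: Y=0.001613 on G[0,4]
R15: Y=0.05263 on G[0,2]
R16: Y=0.1862 on G[6,5]
R17: Y=0.03236 on G[3,1]
R18: Y=0.1359 on G[2,1]
R19: Y=0.001621 on G[4,1]
Ix: z[0]−=0.0035, z[2]+=0.0035
solve → V1=0.05831, V2=0.05981, V3=0.05697, V4=0.05958, V5=0.05706, V6=0.05693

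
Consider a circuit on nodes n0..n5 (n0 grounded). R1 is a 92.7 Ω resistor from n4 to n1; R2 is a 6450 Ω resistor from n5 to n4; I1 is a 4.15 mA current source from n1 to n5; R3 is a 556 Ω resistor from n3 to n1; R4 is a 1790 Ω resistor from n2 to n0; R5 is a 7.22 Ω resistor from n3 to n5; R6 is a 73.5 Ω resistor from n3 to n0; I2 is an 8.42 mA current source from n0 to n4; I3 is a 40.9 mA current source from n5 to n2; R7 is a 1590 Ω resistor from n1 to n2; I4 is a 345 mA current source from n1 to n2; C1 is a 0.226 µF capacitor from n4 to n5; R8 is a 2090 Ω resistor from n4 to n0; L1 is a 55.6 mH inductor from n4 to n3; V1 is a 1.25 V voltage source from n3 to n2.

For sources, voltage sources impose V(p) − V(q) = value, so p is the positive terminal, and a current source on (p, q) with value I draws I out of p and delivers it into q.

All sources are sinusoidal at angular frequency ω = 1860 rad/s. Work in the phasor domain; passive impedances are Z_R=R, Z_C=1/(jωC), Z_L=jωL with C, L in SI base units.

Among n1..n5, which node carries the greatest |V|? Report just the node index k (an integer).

Apply KCL at each of the 5 non-ground nodes and solve the resulting linear system.
Node n1: branches {R1, I1, R3, R7, I4} → V_1 = -31.98-21.79j
Node n2: branches {R4, I3, R7, I4, V1} → V_2 = -0.3722+0.9088j
Node n3: branches {R3, R5, R6, L1, V1} → V_3 = 0.8778+0.9088j
Node n4: branches {R1, R2, I2, C1, R8, L1} → V_4 = -6.929-26.90j
Node n5: branches {R2, I1, R5, I3, C1} → V_5 = 0.6882+0.8546j
Source currents: i(V1)=-0.3662+0.01479j

1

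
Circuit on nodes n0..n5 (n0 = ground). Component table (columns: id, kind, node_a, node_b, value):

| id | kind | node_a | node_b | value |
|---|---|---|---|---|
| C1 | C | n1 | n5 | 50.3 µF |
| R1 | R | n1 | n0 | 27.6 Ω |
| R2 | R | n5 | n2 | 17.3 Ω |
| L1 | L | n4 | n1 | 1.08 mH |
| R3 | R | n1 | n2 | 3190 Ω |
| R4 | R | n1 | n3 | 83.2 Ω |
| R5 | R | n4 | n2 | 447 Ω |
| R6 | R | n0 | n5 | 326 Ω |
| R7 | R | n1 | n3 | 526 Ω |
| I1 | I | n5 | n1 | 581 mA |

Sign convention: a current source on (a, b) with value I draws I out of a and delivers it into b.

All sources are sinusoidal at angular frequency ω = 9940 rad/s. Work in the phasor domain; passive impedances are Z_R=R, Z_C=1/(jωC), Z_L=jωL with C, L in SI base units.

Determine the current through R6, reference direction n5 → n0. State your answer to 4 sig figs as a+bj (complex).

MNA unknowns: 5 node voltages V₁..V_5
C1: Y=0.000+0.5000j on G[1,5]
R1: Y=0.03623+0.000j on G[1,0]
R2: Y=0.05780+0.000j on G[5,2]
L1: Y=0.000-0.09315j on G[4,1]
R3: Y=0.0003135+0.000j on G[1,2]
R4: Y=0.01202+0.000j on G[1,3]
R5: Y=0.002237+0.000j on G[4,2]
R6: Y=0.003067+0.000j on G[0,5]
R7: Y=0.001901+0.000j on G[1,3]
I1: z[5]−=0.581, z[1]+=0.581
solve → V1=0.0009561-0.09070j, V2=-0.01177+1.022j, V3=0.0009561-0.09070j, V4=-0.02576-0.09037j, V5=-0.01129+1.071j

-3.464e-05+0.003286j A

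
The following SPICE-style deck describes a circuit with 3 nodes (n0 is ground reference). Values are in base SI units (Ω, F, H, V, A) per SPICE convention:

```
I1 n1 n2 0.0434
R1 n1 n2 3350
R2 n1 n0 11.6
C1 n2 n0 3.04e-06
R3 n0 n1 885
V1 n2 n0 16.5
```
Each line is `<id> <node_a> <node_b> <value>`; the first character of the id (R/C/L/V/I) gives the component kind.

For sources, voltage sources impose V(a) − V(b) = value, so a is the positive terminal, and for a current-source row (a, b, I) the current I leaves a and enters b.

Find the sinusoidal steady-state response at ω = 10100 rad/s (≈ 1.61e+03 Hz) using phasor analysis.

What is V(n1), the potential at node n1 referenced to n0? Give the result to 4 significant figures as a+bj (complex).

MNA unknowns: 2 node voltages V₁..V_2 plus 1 source current (V1)
I1: z[1]−=0.0434, z[2]+=0.0434
R1: Y=0.0002985+0.000j on G[1,2]
R2: Y=0.08621+0.000j on G[1,0]
C1: Y=0.000+0.03070j on G[2,0]
R3: Y=0.001130+0.000j on G[0,1]
V1: row V2−V0=16.5, i_V1 at 2,0
solve → V1=-0.4390+0.000j, V2=16.50+0.000j
aux → i_V1=0.03834-0.5066j

-0.4390+0.000j V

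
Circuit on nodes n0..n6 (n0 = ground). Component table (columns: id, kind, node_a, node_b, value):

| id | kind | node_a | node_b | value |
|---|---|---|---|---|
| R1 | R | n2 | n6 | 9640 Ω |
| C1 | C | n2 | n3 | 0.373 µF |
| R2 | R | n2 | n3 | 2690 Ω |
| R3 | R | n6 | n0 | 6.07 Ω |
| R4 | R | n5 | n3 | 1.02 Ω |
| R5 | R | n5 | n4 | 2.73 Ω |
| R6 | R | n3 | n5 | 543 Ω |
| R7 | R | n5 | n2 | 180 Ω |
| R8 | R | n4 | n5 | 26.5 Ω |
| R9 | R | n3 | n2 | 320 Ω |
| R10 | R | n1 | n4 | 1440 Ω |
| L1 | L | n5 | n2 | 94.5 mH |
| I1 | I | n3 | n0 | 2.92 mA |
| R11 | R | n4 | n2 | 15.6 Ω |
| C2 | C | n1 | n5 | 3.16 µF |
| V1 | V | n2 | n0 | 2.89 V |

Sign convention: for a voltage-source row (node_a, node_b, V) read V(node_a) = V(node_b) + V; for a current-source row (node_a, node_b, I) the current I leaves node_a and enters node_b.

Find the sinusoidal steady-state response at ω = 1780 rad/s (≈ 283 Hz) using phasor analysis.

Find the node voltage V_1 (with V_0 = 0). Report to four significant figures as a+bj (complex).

MNA unknowns: 6 node voltages V₁..V_6 plus 1 source current (V1)
R1: Y=0.0001037+0.000j on G[2,6]
C1: Y=0.000+0.0006639j on G[2,3]
R2: Y=0.0003717+0.000j on G[2,3]
R3: Y=0.1647+0.000j on G[6,0]
R4: Y=0.9804+0.000j on G[5,3]
R5: Y=0.3663+0.000j on G[5,4]
R6: Y=0.001842+0.000j on G[3,5]
R7: Y=0.005556+0.000j on G[5,2]
R8: Y=0.03774+0.000j on G[4,5]
R9: Y=0.003125+0.000j on G[3,2]
R10: Y=0.0006944+0.000j on G[1,4]
L1: Y=0.000-0.005945j on G[5,2]
I1: z[3]−=0.00292, z[0]+=0.00292
R11: Y=0.06410+0.000j on G[4,2]
C2: Y=0.000+0.005625j on G[1,5]
V1: row V2−V0=2.89, i_V1 at 2,0
solve → V1=2.845-0.004394j, V2=2.890+0.000j, V3=2.842-0.003610j, V4=2.851-0.003156j, V5=2.845-0.003655j, V6=0.001819+0.000j
aux → i_V1=-0.003220+0.000j

2.845-0.004394j V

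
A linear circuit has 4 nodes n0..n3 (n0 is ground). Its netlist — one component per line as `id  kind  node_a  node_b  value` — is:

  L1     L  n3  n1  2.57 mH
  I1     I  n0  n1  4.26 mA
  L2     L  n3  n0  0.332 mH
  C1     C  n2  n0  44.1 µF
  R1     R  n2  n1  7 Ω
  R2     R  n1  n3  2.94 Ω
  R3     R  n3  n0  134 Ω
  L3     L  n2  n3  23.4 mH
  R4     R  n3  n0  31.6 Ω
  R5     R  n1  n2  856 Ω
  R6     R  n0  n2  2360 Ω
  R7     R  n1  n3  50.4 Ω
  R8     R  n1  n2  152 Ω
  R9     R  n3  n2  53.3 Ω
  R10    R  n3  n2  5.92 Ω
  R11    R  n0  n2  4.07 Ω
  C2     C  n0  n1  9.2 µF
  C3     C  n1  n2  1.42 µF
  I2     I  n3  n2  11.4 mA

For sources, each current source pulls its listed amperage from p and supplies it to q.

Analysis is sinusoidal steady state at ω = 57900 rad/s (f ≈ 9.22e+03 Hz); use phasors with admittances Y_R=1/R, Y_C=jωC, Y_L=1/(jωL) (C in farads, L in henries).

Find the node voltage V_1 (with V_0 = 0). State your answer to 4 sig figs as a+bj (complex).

-0.003147+0.002365j V

MNA unknowns: 3 node voltages V₁..V_3
L1: Y=0.000-0.006720j on G[3,1]
I1: z[0]−=0.00426, z[1]+=0.00426
L2: Y=0.000-0.05202j on G[3,0]
C1: Y=0.000+2.553j on G[2,0]
R1: Y=0.1429+0.000j on G[2,1]
R2: Y=0.3401+0.000j on G[1,3]
R3: Y=0.007463+0.000j on G[3,0]
L3: Y=0.000-0.0007381j on G[2,3]
R4: Y=0.03165+0.000j on G[3,0]
R5: Y=0.001168+0.000j on G[1,2]
R6: Y=0.0004237+0.000j on G[0,2]
R7: Y=0.01984+0.000j on G[1,3]
R8: Y=0.006579+0.000j on G[1,2]
R9: Y=0.01876+0.000j on G[3,2]
R10: Y=0.1689+0.000j on G[3,2]
R11: Y=0.2457+0.000j on G[0,2]
C2: Y=0.000+0.5327j on G[0,1]
C3: Y=0.000+0.08222j on G[1,2]
I2: z[3]−=0.0114, z[2]+=0.0114
solve → V1=-0.003147+0.002365j, V2=0.0004877-0.002466j, V3=-0.02103-0.001435j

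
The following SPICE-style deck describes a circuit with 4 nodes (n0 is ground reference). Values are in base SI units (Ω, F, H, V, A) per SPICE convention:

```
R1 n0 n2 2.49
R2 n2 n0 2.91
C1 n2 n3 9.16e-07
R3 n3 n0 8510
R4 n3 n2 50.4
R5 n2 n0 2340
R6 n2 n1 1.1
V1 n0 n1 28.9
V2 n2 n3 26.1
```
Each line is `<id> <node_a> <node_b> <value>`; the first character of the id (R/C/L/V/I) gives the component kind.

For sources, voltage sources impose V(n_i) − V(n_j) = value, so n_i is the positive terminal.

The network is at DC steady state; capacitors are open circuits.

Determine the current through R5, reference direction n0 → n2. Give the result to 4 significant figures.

0.006784 A

MNA unknowns: 3 node voltages V₁..V_3 plus 2 source currents (V1, V2)
R1: Y=0.4016 on G[0,2]
R2: Y=0.3436 on G[2,0]
C1: Y=0.000 on G[2,3]
R3: Y=0.0001175 on G[3,0]
R4: Y=0.01984 on G[3,2]
R5: Y=0.0004274 on G[2,0]
R6: Y=0.9091 on G[2,1]
V1: row V0−V1=28.9, i_V1 at 0,1
V2: row V2−V3=26.1, i_V2 at 2,3
solve → V1=-28.90, V2=-15.87, V3=-41.97
aux → i_V1=-11.84, i_V2=-0.5228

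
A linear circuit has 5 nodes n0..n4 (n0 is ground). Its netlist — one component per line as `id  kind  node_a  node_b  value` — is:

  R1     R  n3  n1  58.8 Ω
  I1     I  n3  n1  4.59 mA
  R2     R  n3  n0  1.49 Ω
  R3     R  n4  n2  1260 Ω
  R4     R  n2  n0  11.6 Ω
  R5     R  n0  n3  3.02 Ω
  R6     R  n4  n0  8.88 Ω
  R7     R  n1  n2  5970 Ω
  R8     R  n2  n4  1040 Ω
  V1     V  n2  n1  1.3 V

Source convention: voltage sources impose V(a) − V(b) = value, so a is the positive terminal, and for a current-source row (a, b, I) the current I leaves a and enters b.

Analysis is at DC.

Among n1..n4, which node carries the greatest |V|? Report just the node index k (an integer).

Apply KCL at each of the 4 non-ground nodes and solve the resulting linear system.
Node n1: branches {R1, I1, R7, V1} → V_1 = -1.049
Node n2: branches {R3, R4, R7, R8, V1} → V_2 = 0.2508
Node n3: branches {R1, I1, R2, R5} → V_3 = -0.02201
Node n4: branches {R3, R6, R8} → V_4 = 0.003850
Source currents: i(V1)=-0.02228

1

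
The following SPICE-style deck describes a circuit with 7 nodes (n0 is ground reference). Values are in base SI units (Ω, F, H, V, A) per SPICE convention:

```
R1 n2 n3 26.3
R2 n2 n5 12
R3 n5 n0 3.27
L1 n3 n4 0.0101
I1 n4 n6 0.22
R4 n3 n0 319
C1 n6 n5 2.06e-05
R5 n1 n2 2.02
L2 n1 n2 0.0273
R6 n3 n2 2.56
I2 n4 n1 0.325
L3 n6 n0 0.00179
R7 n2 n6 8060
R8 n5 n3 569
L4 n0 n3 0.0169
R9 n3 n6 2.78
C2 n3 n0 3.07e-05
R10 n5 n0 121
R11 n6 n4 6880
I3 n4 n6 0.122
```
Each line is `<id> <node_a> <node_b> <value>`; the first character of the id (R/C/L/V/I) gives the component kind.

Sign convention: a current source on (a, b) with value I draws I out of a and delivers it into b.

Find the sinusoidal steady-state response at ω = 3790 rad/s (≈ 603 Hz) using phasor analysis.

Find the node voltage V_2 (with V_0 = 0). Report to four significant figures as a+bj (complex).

Element admittances at ω=3790 rad/s:
  Y(R1) = 0.03802+0.000j S between n2,n3
  Y(R2) = 0.08333+0.000j S between n2,n5
  Y(R3) = 0.3058+0.000j S between n5,n0
  Y(L1) = 0.000-0.02612j S between n3,n4
  I1: injects 0.22 A into n6 (from n4)
  Y(R4) = 0.003135+0.000j S between n3,n0
  Y(C1) = 0.000+0.07807j S between n6,n5
  Y(R5) = 0.4950+0.000j S between n1,n2
  Y(L2) = 0.000-0.009665j S between n1,n2
  Y(R6) = 0.3906+0.000j S between n3,n2
  I2: injects 0.325 A into n1 (from n4)
  Y(L3) = 0.000-0.1474j S between n6,n0
  Y(R7) = 0.0001241+0.000j S between n2,n6
  Y(R8) = 0.001757+0.000j S between n5,n3
  Y(L4) = 0.000-0.01561j S between n0,n3
  Y(R9) = 0.3597+0.000j S between n3,n6
  Y(C2) = 0.000+0.1164j S between n3,n0
  Y(R10) = 0.008264+0.000j S between n5,n0
  Y(R11) = 0.0001453+0.000j S between n6,n4
  I3: injects 0.122 A into n6 (from n4)
Assemble and solve the 6×6 MNA system:
  V(n1)=0.7419+0.8935j  V(n2)=0.08563+0.8807j  V(n3)=-0.6302+1.007j  V(n4)=-0.7721-24.52j  V(n5)=-0.1323+0.2300j  V(n6)=0.08072+0.9837j

0.08563+0.8807j V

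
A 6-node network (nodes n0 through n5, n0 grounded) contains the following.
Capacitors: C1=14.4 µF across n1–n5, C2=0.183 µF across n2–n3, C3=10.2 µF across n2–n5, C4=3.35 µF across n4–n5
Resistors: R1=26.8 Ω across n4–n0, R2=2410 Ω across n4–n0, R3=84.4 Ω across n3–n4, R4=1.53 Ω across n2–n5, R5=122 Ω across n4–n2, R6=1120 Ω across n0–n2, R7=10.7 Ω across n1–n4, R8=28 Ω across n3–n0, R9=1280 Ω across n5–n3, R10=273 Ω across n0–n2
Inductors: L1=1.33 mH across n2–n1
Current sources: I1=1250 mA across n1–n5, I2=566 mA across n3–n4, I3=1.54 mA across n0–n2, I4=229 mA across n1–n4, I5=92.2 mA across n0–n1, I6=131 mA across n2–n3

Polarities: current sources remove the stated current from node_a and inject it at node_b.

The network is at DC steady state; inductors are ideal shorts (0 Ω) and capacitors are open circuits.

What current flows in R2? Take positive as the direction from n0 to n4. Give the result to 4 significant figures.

Element admittances at DC:
  Y(C1) = 0.000 S between n1,n5
  Y(R1) = 0.03731 S between n4,n0
  Y(C2) = 0.000 S between n2,n3
  L1: short n2↔n1 (DC inductor)
  Y(R2) = 0.0004149 S between n4,n0
  I1: injects 1.25 A into n5 (from n1)
  I2: injects 0.566 A into n4 (from n3)
  Y(R3) = 0.01185 S between n3,n4
  Y(R4) = 0.6536 S between n2,n5
  Y(R5) = 0.008197 S between n4,n2
  I3: injects 0.00154 A into n2 (from n0)
  Y(C3) = 0.000 S between n2,n5
  I4: injects 0.229 A into n4 (from n1)
  Y(R6) = 0.0008929 S between n0,n2
  Y(R7) = 0.09346 S between n1,n4
  Y(C4) = 0.000 S between n4,n5
  I5: injects 0.0922 A into n1 (from n0)
  Y(R8) = 0.03571 S between n3,n0
  Y(R9) = 0.0007813 S between n5,n3
  Y(R10) = 0.003663 S between n0,n2
  I6: injects 0.131 A into n3 (from n2)
Assemble and solve the 6×6 MNA system:
  V(n1)=5.349  V(n2)=5.349  V(n3)=-6.843  V(n4)=8.316  V(n5)=7.245
  i(L1)=1.109

-0.003451 A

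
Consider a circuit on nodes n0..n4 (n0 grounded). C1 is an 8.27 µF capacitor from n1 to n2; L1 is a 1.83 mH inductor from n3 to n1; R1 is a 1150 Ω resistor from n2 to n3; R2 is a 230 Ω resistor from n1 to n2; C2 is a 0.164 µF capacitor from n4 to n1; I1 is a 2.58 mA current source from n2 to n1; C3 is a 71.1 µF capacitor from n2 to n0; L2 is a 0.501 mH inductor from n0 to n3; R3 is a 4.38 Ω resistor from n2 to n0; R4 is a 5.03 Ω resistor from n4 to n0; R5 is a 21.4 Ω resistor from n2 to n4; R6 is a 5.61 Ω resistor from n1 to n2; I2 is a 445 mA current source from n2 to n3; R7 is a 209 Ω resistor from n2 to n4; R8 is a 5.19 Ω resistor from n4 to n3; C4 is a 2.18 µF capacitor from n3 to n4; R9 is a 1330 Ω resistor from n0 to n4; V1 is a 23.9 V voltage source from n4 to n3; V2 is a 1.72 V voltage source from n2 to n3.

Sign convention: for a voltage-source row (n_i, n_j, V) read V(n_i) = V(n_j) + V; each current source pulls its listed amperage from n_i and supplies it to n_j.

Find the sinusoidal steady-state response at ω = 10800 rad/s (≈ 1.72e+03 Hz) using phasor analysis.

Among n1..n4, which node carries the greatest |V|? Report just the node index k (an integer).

Element admittances at ω=10800 rad/s:
  Y(C1) = 0.000+0.08932j S between n1,n2
  Y(L1) = 0.000-0.05060j S between n3,n1
  Y(R1) = 0.0008696+0.000j S between n2,n3
  Y(R2) = 0.004348+0.000j S between n1,n2
  Y(C2) = 0.000+0.001771j S between n4,n1
  I1: injects 0.00258 A into n1 (from n2)
  Y(C3) = 0.000+0.7679j S between n2,n0
  Y(L2) = 0.000-0.1848j S between n0,n3
  Y(R3) = 0.2283+0.000j S between n2,n0
  Y(R4) = 0.1988+0.000j S between n4,n0
  Y(R5) = 0.04673+0.000j S between n2,n4
  Y(R6) = 0.1783+0.000j S between n1,n2
  I2: injects 0.445 A into n3 (from n2)
  Y(R7) = 0.004785+0.000j S between n2,n4
  Y(R8) = 0.1927+0.000j S between n4,n3
  Y(C4) = 0.000+0.02354j S between n3,n4
  Y(R9) = 0.0007519+0.000j S between n0,n4
  V1: constraint V(n4)−V(n3) = 23.9
  V2: constraint V(n2)−V(n3) = 1.72
Assemble and solve the 6×6 MNA system:
  V(n1)=-3.816+5.330j  V(n2)=-3.975+4.674j  V(n3)=-5.695+4.674j  V(n4)=18.20+4.674j
  i(V1)=-9.382-1.534j  i(V2)=5.161+2.119j

4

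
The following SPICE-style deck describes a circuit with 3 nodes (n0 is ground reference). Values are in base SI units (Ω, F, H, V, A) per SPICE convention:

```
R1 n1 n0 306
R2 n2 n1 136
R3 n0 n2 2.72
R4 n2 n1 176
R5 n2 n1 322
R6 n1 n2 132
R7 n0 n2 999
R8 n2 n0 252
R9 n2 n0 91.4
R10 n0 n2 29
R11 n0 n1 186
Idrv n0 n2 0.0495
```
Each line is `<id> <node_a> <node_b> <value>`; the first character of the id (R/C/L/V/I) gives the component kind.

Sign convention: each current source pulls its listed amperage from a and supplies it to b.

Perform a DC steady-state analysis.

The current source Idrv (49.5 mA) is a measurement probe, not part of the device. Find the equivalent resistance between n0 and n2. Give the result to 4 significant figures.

R_eq = 2.356 Ω

Apply KCL at each of the 2 non-ground nodes and solve the resulting linear system.
Node n1: branches {R1, R2, R4, R5, R6, R11} → V_1 = 0.08548
Node n2: branches {R2, R3, R4, R5, R6, R7, R8, R9, R10, Idrv} → V_2 = 0.1166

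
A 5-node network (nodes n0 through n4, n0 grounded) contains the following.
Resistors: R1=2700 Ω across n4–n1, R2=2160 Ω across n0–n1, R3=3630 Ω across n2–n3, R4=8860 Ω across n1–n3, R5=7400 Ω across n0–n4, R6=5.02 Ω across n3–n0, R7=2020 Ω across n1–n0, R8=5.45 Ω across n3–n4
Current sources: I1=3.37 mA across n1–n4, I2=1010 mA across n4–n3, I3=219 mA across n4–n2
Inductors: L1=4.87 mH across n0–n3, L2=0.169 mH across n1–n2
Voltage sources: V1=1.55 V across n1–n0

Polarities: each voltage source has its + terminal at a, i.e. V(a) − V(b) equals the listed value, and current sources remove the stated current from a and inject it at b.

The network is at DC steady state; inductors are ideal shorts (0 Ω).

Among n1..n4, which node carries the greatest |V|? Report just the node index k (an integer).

4

MNA unknowns: 4 node voltages V₁..V_4 plus 3 source currents (L1, L2, V1)
R1: Y=0.0003704 on G[4,1]
R2: Y=0.0004630 on G[0,1]
R3: Y=0.0002755 on G[2,3]
R4: Y=0.0001129 on G[1,3]
I1: z[1]−=0.00337, z[4]+=0.00337
R5: Y=0.0001351 on G[0,4]
L1: row V0−V3=0, i_L1 at 0,3
I2: z[4]−=1.01, z[3]+=1.01
L2: row V1−V2=0, i_L2 at 1,2
R6: Y=0.1992 on G[3,0]
R7: Y=0.0004950 on G[1,0]
R8: Y=0.1835 on G[3,4]
I3: z[4]−=0.219, z[2]+=0.219
V1: row V1−V0=1.55, i_V1 at 1,0
solve → V1=1.550, V2=1.550, V3=0.000, V4=-6.658
aux → i_L1=0.2111, i_L2=-0.2186, i_V1=0.2105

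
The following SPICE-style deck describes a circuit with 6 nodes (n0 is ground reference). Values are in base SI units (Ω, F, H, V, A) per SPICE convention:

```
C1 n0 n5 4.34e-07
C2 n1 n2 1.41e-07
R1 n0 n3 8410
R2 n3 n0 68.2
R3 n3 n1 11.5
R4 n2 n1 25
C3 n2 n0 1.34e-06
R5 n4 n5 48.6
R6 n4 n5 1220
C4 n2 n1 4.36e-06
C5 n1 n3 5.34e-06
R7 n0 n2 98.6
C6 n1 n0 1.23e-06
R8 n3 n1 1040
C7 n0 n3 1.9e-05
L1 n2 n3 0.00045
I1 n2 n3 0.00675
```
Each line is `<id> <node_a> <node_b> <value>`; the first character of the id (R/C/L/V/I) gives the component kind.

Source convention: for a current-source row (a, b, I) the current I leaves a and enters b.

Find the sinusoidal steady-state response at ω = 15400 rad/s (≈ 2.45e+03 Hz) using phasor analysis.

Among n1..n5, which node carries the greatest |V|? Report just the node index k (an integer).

2

Apply KCL at each of the 5 non-ground nodes and solve the resulting linear system.
Node n1: branches {C2, R3, R4, C4, C5, C6, R8} → V_1 = -0.004029-0.02186j
Node n2: branches {C2, R4, C3, C4, R7, L1, I1} → V_2 = -0.02558-0.06212j
Node n3: branches {R1, R2, R3, C5, R8, C7, L1, I1} → V_3 = 0.003960+0.005110j
Node n4: branches {R5, R6} → V_4 = 0.000+0.000j
Node n5: branches {C1, R5, R6} → V_5 = 0.000+0.000j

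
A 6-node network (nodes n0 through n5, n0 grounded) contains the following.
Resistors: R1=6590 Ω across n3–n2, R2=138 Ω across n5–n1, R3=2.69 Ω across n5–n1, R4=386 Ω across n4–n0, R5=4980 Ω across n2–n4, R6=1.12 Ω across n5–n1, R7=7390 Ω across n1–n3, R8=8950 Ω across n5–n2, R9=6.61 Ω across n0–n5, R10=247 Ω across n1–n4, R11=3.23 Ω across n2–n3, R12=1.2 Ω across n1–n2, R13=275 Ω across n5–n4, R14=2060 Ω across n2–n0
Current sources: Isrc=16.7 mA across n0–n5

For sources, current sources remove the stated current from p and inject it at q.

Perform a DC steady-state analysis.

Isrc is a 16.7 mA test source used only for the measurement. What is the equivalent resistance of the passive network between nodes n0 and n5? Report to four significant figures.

Element admittances at DC:
  Y(R1) = 0.0001517 S between n3,n2
  Y(R2) = 0.007246 S between n5,n1
  Y(R3) = 0.3717 S between n5,n1
  Y(R4) = 0.002591 S between n4,n0
  Y(R5) = 0.0002008 S between n2,n4
  Y(R6) = 0.8929 S between n5,n1
  Y(R7) = 0.0001353 S between n1,n3
  Y(R8) = 0.0001117 S between n5,n2
  Y(R9) = 0.1513 S between n0,n5
  Y(R10) = 0.004049 S between n1,n4
  Y(R11) = 0.3096 S between n2,n3
  Y(R12) = 0.8333 S between n1,n2
  Y(R13) = 0.003636 S between n5,n4
  Y(R14) = 0.0004854 S between n2,n0
  Isrc: injects 0.0167 A into n5 (from n0)
Assemble and solve the 5×5 MNA system:
  V(n1)=0.1085  V(n2)=0.1084  V(n3)=0.1084  V(n4)=0.08172  V(n5)=0.1086

R_eq = 6.505 Ω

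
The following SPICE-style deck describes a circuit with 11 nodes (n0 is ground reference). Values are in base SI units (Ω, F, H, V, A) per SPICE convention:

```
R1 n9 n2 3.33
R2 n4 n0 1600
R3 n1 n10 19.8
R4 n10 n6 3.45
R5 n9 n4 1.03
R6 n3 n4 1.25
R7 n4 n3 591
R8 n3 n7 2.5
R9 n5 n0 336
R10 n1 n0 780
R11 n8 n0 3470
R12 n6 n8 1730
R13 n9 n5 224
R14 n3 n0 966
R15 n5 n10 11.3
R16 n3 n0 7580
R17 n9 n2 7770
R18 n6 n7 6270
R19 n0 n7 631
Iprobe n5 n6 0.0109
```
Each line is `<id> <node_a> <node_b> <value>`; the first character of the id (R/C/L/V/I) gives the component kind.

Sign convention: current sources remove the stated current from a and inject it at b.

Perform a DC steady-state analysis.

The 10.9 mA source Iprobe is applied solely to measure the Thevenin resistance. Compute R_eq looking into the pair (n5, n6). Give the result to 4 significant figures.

Apply KCL at each of the 10 non-ground nodes and solve the resulting linear system.
Node n1: branches {R3, R10} → V_1 = 0.08875
Node n2: branches {R1, R17} → V_2 = -0.01446
Node n3: branches {R6, R7, R8, R14, R16} → V_3 = -0.01431
Node n4: branches {R2, R5, R6, R7} → V_4 = -0.01438
Node n5: branches {R9, R13, R15, Iprobe} → V_5 = -0.03034
Node n6: branches {R4, R12, R18, Iprobe} → V_6 = 0.1284
Node n7: branches {R8, R18, R19} → V_7 = -0.01419
Node n8: branches {R11, R12} → V_8 = 0.08571
Node n9: branches {R1, R5, R13, R17} → V_9 = -0.01446
Node n10: branches {R3, R4, R15} → V_10 = 0.09100

R_eq = 14.57 Ω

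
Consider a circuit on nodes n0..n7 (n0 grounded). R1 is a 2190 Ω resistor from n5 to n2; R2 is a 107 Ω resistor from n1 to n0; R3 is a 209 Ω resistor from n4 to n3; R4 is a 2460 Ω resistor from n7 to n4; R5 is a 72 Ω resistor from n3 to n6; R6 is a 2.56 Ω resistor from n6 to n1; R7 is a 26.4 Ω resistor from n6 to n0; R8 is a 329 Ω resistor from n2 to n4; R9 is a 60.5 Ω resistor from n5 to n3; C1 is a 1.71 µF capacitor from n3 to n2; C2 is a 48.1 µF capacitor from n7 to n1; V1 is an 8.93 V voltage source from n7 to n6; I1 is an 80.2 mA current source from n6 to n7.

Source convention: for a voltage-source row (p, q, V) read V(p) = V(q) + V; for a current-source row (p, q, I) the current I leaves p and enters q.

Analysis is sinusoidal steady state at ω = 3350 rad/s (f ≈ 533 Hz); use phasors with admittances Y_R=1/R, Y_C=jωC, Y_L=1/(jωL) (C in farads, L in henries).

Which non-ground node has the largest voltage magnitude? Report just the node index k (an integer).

7

MNA unknowns: 7 node voltages V₁..V_7 plus 1 source current (V1)
R1: Y=0.0004566+0.000j on G[5,2]
R2: Y=0.009346+0.000j on G[1,0]
R3: Y=0.004785+0.000j on G[4,3]
R4: Y=0.0004065+0.000j on G[7,4]
R5: Y=0.01389+0.000j on G[3,6]
R6: Y=0.3906+0.000j on G[6,1]
R7: Y=0.03788+0.000j on G[6,0]
R8: Y=0.003040+0.000j on G[2,4]
R9: Y=0.01653+0.000j on G[5,3]
C1: Y=0.000+0.005729j on G[3,2]
C2: Y=0.000+0.1611j on G[7,1]
V1: row V7−V6=8.93, i_V1 at 7,6
I1: z[6]−=0.0802, z[7]+=0.0802
solve → V1=1.008+2.491j, V2=0.07232-0.8072j, V3=-0.007863-0.6126j, V4=0.4509-0.6845j, V5=-0.005707-0.6178j, V6=-0.2488-0.6146j, V7=8.681-0.6146j
aux → i_V1=-0.4236-1.236j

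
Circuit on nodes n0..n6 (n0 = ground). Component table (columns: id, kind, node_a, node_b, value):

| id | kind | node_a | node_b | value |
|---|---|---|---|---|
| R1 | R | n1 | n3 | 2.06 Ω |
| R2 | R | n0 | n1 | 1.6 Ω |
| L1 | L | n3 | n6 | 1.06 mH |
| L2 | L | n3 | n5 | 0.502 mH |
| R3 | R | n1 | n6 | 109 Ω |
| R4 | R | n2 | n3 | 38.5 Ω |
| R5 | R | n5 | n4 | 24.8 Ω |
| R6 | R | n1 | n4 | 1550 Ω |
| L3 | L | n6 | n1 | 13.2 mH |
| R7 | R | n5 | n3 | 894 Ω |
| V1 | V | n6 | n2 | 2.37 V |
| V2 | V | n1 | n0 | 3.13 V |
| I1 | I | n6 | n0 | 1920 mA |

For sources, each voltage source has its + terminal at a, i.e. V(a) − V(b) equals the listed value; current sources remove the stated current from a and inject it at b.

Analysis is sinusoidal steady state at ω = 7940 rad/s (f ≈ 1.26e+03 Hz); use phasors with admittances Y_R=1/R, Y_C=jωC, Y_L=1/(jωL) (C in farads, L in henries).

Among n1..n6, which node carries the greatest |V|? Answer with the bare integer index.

2

MNA unknowns: 6 node voltages V₁..V_6 plus 2 source currents (V1, V2)
R1: Y=0.4854+0.000j on G[1,3]
R2: Y=0.6250+0.000j on G[0,1]
L1: Y=0.000-0.1188j on G[3,6]
L2: Y=0.000-0.2509j on G[3,5]
R3: Y=0.009174+0.000j on G[1,6]
R4: Y=0.02597+0.000j on G[2,3]
R5: Y=0.04032+0.000j on G[5,4]
R6: Y=0.0006452+0.000j on G[1,4]
L3: Y=0.000-0.009541j on G[6,1]
R7: Y=0.001119+0.000j on G[5,3]
V1: row V6−V2=2.37, i_V1 at 6,2
V2: row V1−V0=3.13, i_V2 at 1,0
I1: z[6]−=1.92, z[0]+=1.92
solve → V1=3.130+0.000j, V2=-6.172-13.20j, V3=-0.4302+0.1130j, V4=-0.3738+0.1201j, V5=-0.4298+0.1220j, V6=-3.802-13.20j
aux → i_V1=-0.1491-0.3457j, i_V2=-3.876+0.000j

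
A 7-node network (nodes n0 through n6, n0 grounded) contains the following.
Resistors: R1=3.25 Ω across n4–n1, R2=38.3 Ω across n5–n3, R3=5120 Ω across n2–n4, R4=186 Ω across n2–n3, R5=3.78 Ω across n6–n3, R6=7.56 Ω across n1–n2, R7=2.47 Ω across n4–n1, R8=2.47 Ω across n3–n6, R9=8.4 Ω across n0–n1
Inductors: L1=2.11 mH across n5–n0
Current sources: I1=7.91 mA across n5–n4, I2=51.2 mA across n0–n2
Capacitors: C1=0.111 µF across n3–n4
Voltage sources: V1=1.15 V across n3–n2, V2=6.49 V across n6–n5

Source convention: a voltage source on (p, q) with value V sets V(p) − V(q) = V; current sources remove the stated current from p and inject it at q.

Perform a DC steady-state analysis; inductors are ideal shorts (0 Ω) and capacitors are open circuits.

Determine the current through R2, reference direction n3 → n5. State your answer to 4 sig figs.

0.1540 A

Element admittances at DC:
  Y(R1) = 0.3077 S between n4,n1
  Y(R2) = 0.02611 S between n5,n3
  Y(R3) = 0.0001953 S between n2,n4
  Y(R4) = 0.005376 S between n2,n3
  L1: short n5↔n0 (DC inductor)
  I1: injects 0.00791 A into n4 (from n5)
  Y(R5) = 0.2646 S between n6,n3
  I2: injects 0.0512 A into n2 (from n0)
  Y(C1) = 0.000 S between n3,n4
  Y(R6) = 0.1323 S between n1,n2
  Y(R7) = 0.4049 S between n4,n1
  Y(R8) = 0.4049 S between n3,n6
  Y(R9) = 0.1190 S between n0,n1
  V1: constraint V(n3)−V(n2) = 1.15
  V2: constraint V(n6)−V(n5) = 6.49
Assemble and solve the 9×9 MNA system:
  V(n1)=2.532  V(n2)=4.748  V(n3)=5.898  V(n4)=2.544  V(n5)=0.000  V(n6)=6.490
  i(L1)=-0.2502  i(V1)=0.2361  i(V2)=-0.3963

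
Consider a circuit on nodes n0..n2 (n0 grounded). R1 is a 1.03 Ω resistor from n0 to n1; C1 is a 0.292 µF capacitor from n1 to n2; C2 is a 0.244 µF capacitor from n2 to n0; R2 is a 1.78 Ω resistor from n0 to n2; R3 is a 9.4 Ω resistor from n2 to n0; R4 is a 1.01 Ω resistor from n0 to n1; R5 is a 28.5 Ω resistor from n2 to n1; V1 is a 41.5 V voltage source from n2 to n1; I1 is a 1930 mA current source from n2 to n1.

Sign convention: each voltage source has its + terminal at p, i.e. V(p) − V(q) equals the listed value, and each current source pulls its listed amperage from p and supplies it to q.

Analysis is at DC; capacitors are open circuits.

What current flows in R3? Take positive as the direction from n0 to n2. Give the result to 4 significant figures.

Element admittances at DC:
  Y(R1) = 0.9709 S between n0,n1
  Y(C1) = 0.000 S between n1,n2
  Y(C2) = 0.000 S between n2,n0
  Y(R2) = 0.5618 S between n0,n2
  Y(R3) = 0.1064 S between n2,n0
  Y(R4) = 0.9901 S between n0,n1
  Y(R5) = 0.03509 S between n2,n1
  V1: constraint V(n2)−V(n1) = 41.5
  I1: injects 1.93 A into n1 (from n2)
Assemble and solve the 3×3 MNA system:
  V(n1)=-10.55  V(n2)=30.95
  i(V1)=-24.07

-3.293 A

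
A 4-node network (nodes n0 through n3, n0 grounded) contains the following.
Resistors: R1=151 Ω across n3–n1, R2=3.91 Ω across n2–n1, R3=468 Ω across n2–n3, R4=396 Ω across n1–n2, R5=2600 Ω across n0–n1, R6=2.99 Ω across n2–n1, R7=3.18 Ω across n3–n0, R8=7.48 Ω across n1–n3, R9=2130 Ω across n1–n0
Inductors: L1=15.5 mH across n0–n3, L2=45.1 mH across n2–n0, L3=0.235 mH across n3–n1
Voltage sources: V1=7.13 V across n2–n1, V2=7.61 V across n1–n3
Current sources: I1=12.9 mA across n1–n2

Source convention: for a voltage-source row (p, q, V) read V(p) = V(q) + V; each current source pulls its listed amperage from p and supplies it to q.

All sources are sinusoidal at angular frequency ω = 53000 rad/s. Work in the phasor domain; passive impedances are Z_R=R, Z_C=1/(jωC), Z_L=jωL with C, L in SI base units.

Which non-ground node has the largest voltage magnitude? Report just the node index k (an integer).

2

Apply KCL at each of the 3 non-ground nodes and solve the resulting linear system.
Node n1: branches {R1, R2, R4, R5, R6, L3, R8, R9, V1, V2, I1} → V_1 = 7.589+0.01945j
Node n2: branches {R2, R3, R4, L2, R6, V1, I1} → V_2 = 14.72+0.01945j
Node n3: branches {R1, L1, R3, R7, L3, R8, V2} → V_3 = -0.02071+0.01945j
Source currents: i(V1)=-4.245+0.006158j, i(V2)=-1.106+0.6171j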